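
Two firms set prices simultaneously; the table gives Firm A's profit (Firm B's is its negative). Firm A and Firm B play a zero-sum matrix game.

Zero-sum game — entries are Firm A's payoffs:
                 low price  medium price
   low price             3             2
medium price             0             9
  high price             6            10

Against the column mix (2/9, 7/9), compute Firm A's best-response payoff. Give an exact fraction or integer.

82/9

low price: (3)·(2/9) + (2)·(7/9) = 20/9.
medium price: (0)·(2/9) + (9)·(7/9) = 7.
high price: (6)·(2/9) + (10)·(7/9) = 82/9.
The best pure response is high price with expected payoff 82/9.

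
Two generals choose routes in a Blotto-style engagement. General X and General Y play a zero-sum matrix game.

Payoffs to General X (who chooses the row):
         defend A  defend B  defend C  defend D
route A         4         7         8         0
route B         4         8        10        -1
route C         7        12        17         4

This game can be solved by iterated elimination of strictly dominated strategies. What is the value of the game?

4

Column defend A is strictly dominated by defend D for General Y (0<4, -1<4, 4<7); eliminate defend A.
Row route B is strictly dominated by row route C (12>8, 17>10, 4>-1); eliminate route B.
Row route A is strictly dominated by row route C (12>7, 17>8, 4>0); eliminate route A.
Column defend B is strictly dominated by defend D for General Y (4<12); eliminate defend B.
Column defend C is strictly dominated by defend D for General Y (4<17); eliminate defend C.
Only (route C, defend D) remains, with payoff 4.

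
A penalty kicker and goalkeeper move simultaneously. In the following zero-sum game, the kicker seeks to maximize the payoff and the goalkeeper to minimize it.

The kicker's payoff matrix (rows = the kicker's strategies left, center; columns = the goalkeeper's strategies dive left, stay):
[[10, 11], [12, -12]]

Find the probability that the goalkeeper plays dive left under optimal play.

Row minima are 10 and -12, so the kicker's maximin is 10; column maxima are 12 and 11, so the goalkeeper's minimax is 11. These differ, so the equilibrium is in mixed strategies.
Let the goalkeeper play dive left with probability q. The kicker is indifferent when 10q + 11(1−q) = 12q − 12(1−q), giving q = 23/25.

23/25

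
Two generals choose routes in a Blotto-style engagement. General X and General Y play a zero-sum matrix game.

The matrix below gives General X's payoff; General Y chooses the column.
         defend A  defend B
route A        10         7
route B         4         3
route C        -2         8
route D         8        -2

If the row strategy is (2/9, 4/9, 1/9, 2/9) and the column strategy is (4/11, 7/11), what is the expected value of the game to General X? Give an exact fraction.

Against (4/11, 7/11), each row's expected payoff is route A: 89/11; route B: 37/11; route C: 48/11; route D: 18/11.
Taking the (2/9, 4/9, 1/9, 2/9)-weighted average: (2/9)·(89/11) + (4/9)·(37/11) + (1/9)·(48/11) + (2/9)·(18/11) = 410/99.

410/99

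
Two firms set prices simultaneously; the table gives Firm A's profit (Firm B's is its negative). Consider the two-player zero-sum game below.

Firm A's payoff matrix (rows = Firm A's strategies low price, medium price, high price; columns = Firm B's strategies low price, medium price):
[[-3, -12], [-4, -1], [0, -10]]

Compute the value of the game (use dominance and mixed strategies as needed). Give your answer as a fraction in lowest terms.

Row low price is strictly dominated by row high price, so Firm A never plays it.
The remaining 2×2 game on (medium price, high price) × (low price, medium price) has no saddle point. Let Firm A play medium price with probability p; indifference gives −4p = −p − 10(1−p), so p = 10/13.
Similarly Firm B's optimal q on low price is 9/13, and the value is -4·(9/13) + (-1)·(4/13) = -40/13.

-40/13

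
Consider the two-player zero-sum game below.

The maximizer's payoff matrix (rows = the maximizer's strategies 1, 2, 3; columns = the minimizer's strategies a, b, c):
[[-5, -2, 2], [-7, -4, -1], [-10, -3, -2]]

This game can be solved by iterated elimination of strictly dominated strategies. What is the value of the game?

Row 2 is strictly dominated by row 1 (-5>-7, -2>-4, 2>-1); eliminate 2.
Column c is strictly dominated by a for the minimizer (-5<2, -10<-2); eliminate c.
Column b is strictly dominated by a for the minimizer (-5<-2, -10<-3); eliminate b.
Row 3 is strictly dominated by row 1 (-5>-10); eliminate 3.
Only (1, a) remains, with payoff -5.

-5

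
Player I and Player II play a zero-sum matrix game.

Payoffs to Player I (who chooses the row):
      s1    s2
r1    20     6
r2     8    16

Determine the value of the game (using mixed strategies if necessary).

136/11

Row minima are 6 and 8, so Player I's maximin is 8; column maxima are 20 and 16, so Player II's minimax is 16. These differ, so the equilibrium is in mixed strategies.
Let Player I play r1 with probability p. Player II is indifferent when 20p + 8(1−p) = 6p + 16(1−p), giving p = 4/11.
Let Player II play s1 with probability q. Player I is indifferent when 20q + 6(1−q) = 8q + 16(1−q), giving q = 5/11.
The value is 20·(5/11) + (6)·(6/11) = 136/11.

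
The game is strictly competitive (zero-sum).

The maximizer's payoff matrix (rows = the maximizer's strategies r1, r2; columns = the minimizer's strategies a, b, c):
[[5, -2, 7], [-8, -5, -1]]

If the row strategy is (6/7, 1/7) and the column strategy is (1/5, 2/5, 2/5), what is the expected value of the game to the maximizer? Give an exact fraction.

Against (1/5, 2/5, 2/5), each row's expected payoff is r1: 3; r2: -4.
Taking the (6/7, 1/7)-weighted average: (6/7)·(3) + (1/7)·(-4) = 2.

2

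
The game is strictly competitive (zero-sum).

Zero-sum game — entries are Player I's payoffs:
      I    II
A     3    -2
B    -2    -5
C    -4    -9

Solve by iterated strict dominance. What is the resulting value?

Column I is strictly dominated by II for Player II (-2<3, -5<-2, -9<-4); eliminate I.
Row C is strictly dominated by row A (-2>-9); eliminate C.
Row B is strictly dominated by row A (-2>-5); eliminate B.
Only (A, II) remains, with payoff -2.

-2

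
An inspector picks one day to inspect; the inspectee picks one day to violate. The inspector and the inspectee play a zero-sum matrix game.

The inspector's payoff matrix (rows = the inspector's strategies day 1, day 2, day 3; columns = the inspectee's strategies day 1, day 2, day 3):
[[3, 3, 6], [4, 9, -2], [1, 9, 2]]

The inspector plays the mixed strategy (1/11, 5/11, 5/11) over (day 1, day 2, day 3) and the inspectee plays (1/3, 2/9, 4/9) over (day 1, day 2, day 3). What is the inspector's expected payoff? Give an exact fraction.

Against (1/3, 2/9, 4/9), each row's expected payoff is day 1: 13/3; day 2: 22/9; day 3: 29/9.
Taking the (1/11, 5/11, 5/11)-weighted average: (1/11)·(13/3) + (5/11)·(22/9) + (5/11)·(29/9) = 98/33.

98/33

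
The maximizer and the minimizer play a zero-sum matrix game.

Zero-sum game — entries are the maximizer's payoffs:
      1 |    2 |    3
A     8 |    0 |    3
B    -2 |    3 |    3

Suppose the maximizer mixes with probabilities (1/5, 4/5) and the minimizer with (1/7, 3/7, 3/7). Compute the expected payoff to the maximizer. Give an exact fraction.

Against (1/7, 3/7, 3/7), each row's expected payoff is A: 17/7; B: 16/7.
Taking the (1/5, 4/5)-weighted average: (1/5)·(17/7) + (4/5)·(16/7) = 81/35.

81/35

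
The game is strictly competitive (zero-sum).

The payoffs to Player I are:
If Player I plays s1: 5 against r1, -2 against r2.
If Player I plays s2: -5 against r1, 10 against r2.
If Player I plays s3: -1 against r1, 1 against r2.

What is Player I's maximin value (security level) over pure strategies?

-1

The worst-case payoff for each row is s1: -2, s2: -5, s3: -1.
The best of these is -1.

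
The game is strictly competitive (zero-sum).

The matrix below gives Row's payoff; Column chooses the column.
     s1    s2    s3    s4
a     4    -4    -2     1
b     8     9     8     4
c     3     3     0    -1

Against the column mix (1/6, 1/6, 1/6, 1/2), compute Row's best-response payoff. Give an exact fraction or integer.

a: (4)·(1/6) + (-4)·(1/6) + (-2)·(1/6) + (1)·(1/2) = 1/6.
b: (8)·(1/6) + (9)·(1/6) + (8)·(1/6) + (4)·(1/2) = 37/6.
c: (3)·(1/6) + (3)·(1/6) + (0)·(1/6) + (-1)·(1/2) = 1/2.
The best pure response is b with expected payoff 37/6.

37/6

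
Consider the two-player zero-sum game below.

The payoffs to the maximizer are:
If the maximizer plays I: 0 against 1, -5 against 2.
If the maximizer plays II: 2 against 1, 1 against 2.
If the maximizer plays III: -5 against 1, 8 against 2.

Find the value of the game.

Row I is strictly dominated by row II, so the maximizer never plays it.
The remaining 2×2 game on (II, III) × (1, 2) has no saddle point. Let the maximizer play II with probability p; indifference gives 2p − 5(1−p) = p + 8(1−p), so p = 13/14.
Similarly the minimizer's optimal q on 1 is 1/2, and the value is 2·(1/2) + (1)·(1/2) = 3/2.

3/2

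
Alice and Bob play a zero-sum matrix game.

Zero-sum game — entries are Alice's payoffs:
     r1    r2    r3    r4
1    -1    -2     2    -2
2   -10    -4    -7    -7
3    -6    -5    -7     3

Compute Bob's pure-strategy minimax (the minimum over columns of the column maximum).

The worst case (largest entry) in each column is r1: -1, r2: -2, r3: 2, r4: 3.
The best (smallest) of these is -2.

-2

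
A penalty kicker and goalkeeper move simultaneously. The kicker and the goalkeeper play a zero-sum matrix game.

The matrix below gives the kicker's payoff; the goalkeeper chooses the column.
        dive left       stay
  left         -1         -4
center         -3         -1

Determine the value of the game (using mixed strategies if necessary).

-11/5

Row minima are -4 and -3, so the kicker's maximin is -3; column maxima are -1 and -1, so the goalkeeper's minimax is -1. These differ, so the equilibrium is in mixed strategies.
Let the kicker play left with probability p. The goalkeeper is indifferent when −p − 3(1−p) = −4p − (1−p), giving p = 2/5.
Let the goalkeeper play dive left with probability q. The kicker is indifferent when −q − 4(1−q) = −3q − (1−q), giving q = 3/5.
The value is -1·(3/5) + (-4)·(2/5) = -11/5.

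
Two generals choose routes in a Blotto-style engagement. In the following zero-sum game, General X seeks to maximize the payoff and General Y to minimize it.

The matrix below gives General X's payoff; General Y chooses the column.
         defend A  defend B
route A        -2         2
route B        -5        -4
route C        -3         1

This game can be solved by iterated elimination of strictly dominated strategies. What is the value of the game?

Row route C is strictly dominated by row route A (-2>-3, 2>1); eliminate route C.
Row route B is strictly dominated by row route A (-2>-5, 2>-4); eliminate route B.
Column defend B is strictly dominated by defend A for General Y (-2<2); eliminate defend B.
Only (route A, defend A) remains, with payoff -2.

-2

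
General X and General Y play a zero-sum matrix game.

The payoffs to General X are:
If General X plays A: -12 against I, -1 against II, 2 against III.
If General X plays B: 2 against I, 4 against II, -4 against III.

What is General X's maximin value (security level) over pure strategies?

-4

The worst-case payoff for each row is A: -12, B: -4.
The best of these is -4.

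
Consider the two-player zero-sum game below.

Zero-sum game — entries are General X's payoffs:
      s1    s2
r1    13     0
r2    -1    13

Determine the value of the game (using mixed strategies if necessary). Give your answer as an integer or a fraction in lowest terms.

Row minima are 0 and -1, so General X's maximin is 0; column maxima are 13 and 13, so General Y's minimax is 13. These differ, so the equilibrium is in mixed strategies.
Let General X play r1 with probability p. General Y is indifferent when 13p − (1−p) = 13(1−p), giving p = 14/27.
Let General Y play s1 with probability q. General X is indifferent when 13q = −q + 13(1−q), giving q = 13/27.
The value is 13·(13/27) + (0)·(14/27) = 169/27.

169/27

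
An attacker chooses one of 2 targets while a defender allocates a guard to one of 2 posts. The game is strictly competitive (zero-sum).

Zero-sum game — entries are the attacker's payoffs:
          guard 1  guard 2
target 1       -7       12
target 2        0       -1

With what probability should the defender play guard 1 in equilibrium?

Row minima are -7 and -1, so the attacker's maximin is -1; column maxima are 0 and 12, so the defender's minimax is 0. These differ, so the equilibrium is in mixed strategies.
Let the defender play guard 1 with probability q. The attacker is indifferent when −7q + 12(1−q) = −(1−q), giving q = 13/20.

13/20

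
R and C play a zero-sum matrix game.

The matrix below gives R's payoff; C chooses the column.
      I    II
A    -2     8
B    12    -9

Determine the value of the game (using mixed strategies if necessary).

78/31

Row minima are -2 and -9, so R's maximin is -2; column maxima are 12 and 8, so C's minimax is 8. These differ, so the equilibrium is in mixed strategies.
Let R play A with probability p. C is indifferent when −2p + 12(1−p) = 8p − 9(1−p), giving p = 21/31.
Let C play I with probability q. R is indifferent when −2q + 8(1−q) = 12q − 9(1−q), giving q = 17/31.
The value is -2·(17/31) + (8)·(14/31) = 78/31.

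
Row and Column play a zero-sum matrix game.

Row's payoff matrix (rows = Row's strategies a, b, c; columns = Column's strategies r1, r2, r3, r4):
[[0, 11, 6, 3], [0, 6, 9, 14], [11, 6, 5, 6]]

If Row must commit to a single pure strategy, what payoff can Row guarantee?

The worst-case payoff for each row is a: 0, b: 0, c: 5.
The best of these is 5.

5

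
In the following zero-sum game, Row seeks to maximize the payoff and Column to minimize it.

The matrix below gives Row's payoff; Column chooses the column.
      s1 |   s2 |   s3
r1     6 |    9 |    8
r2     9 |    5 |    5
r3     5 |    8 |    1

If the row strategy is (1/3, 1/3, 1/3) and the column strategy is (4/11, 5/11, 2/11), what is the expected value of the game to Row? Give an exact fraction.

Against (4/11, 5/11, 2/11), each row's expected payoff is r1: 85/11; r2: 71/11; r3: 62/11.
Taking the (1/3, 1/3, 1/3)-weighted average: (1/3)·(85/11) + (1/3)·(71/11) + (1/3)·(62/11) = 218/33.

218/33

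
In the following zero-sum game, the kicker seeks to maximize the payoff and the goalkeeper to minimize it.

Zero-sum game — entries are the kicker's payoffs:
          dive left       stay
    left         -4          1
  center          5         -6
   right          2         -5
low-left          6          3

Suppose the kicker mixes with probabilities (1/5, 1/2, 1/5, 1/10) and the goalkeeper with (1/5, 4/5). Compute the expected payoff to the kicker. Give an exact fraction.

Against (1/5, 4/5), each row's expected payoff is left: 0; center: -19/5; right: -18/5; low-left: 18/5.
Taking the (1/5, 1/2, 1/5, 1/10)-weighted average: (1/5)·(0) + (1/2)·(-19/5) + (1/5)·(-18/5) + (1/10)·(18/5) = -113/50.

-113/50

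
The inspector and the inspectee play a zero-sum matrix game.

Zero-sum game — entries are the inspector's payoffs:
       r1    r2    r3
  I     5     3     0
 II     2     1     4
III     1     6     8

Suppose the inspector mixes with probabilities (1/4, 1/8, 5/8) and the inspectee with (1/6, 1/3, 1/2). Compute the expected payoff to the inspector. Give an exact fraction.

223/48

Against (1/6, 1/3, 1/2), each row's expected payoff is I: 11/6; II: 8/3; III: 37/6.
Taking the (1/4, 1/8, 5/8)-weighted average: (1/4)·(11/6) + (1/8)·(8/3) + (5/8)·(37/6) = 223/48.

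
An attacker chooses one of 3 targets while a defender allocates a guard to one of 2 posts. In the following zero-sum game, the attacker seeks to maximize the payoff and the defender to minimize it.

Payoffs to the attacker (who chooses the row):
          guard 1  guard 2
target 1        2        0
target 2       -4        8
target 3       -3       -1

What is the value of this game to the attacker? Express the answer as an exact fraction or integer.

8/7

Row target 3 is strictly dominated by row target 1, so the attacker never plays it.
The remaining 2×2 game on (target 1, target 2) × (guard 1, guard 2) has no saddle point. Let the attacker play target 1 with probability p; indifference gives 2p − 4(1−p) = 8(1−p), so p = 6/7.
Similarly the defender's optimal q on guard 1 is 4/7, and the value is 2·(4/7) + (0)·(3/7) = 8/7.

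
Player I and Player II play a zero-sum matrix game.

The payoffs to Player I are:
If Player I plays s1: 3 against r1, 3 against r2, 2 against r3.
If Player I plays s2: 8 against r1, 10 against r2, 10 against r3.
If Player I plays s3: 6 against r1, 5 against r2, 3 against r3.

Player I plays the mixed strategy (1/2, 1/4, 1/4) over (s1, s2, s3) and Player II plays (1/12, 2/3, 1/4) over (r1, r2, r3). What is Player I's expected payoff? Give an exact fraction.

Against (1/12, 2/3, 1/4), each row's expected payoff is s1: 11/4; s2: 59/6; s3: 55/12.
Taking the (1/2, 1/4, 1/4)-weighted average: (1/2)·(11/4) + (1/4)·(59/6) + (1/4)·(55/12) = 239/48.

239/48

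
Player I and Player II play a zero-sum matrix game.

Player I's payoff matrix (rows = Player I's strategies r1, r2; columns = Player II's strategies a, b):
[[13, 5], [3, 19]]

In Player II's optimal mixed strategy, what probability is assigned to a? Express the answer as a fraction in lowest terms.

Row minima are 5 and 3, so Player I's maximin is 5; column maxima are 13 and 19, so Player II's minimax is 13. These differ, so the equilibrium is in mixed strategies.
Let Player II play a with probability q. Player I is indifferent when 13q + 5(1−q) = 3q + 19(1−q), giving q = 7/12.

7/12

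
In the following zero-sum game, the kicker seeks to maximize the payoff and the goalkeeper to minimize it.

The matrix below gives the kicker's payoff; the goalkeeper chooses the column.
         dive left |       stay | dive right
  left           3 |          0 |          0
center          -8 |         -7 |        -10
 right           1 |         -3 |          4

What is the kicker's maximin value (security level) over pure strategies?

0

The worst-case payoff for each row is left: 0, center: -10, right: -3.
The best of these is 0.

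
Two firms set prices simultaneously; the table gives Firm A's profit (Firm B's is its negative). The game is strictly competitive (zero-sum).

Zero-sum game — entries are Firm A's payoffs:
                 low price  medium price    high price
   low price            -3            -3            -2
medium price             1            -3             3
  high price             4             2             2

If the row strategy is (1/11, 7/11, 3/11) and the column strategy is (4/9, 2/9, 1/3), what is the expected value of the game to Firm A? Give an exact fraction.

Against (4/9, 2/9, 1/3), each row's expected payoff is low price: -8/3; medium price: 7/9; high price: 26/9.
Taking the (1/11, 7/11, 3/11)-weighted average: (1/11)·(-8/3) + (7/11)·(7/9) + (3/11)·(26/9) = 103/99.

103/99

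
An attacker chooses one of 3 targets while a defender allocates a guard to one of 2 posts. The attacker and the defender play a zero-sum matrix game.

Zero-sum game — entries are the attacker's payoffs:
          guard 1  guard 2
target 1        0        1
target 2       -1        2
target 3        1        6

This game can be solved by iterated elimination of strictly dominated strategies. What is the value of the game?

1

Column guard 2 is strictly dominated by guard 1 for the defender (0<1, -1<2, 1<6); eliminate guard 2.
Row target 2 is strictly dominated by row target 1 (0>-1); eliminate target 2.
Row target 1 is strictly dominated by row target 3 (1>0); eliminate target 1.
Only (target 3, guard 1) remains, with payoff 1.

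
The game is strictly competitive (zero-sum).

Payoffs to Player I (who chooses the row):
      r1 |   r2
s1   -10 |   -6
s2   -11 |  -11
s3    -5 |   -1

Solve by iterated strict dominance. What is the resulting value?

-5

Row s1 is strictly dominated by row s3 (-5>-10, -1>-6); eliminate s1.
Row s2 is strictly dominated by row s3 (-5>-11, -1>-11); eliminate s2.
Column r2 is strictly dominated by r1 for Player II (-5<-1); eliminate r2.
Only (s3, r1) remains, with payoff -5.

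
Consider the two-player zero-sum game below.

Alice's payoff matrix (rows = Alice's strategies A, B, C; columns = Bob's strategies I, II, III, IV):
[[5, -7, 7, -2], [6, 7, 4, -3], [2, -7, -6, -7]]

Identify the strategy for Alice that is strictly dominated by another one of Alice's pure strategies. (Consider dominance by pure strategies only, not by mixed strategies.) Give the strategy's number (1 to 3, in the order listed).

3

Compare C with B: 6 > 2, 7 > -7, 4 > -6, -3 > -7.
So B strictly dominates C for Alice; C is strictly dominated.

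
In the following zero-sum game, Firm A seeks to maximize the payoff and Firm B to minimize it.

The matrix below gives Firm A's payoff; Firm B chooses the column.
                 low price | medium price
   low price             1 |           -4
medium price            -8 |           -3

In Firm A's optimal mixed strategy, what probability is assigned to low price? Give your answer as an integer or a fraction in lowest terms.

Row minima are -4 and -8, so Firm A's maximin is -4; column maxima are 1 and -3, so Firm B's minimax is -3. These differ, so the equilibrium is in mixed strategies.
Let Firm A play low price with probability p. Firm B is indifferent when p − 8(1−p) = −4p − 3(1−p), giving p = 1/2.

1/2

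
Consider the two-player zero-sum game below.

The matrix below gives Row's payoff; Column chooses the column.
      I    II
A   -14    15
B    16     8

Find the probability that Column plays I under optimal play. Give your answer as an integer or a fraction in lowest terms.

Row minima are -14 and 8, so Row's maximin is 8; column maxima are 16 and 15, so Column's minimax is 15. These differ, so the equilibrium is in mixed strategies.
Let Column play I with probability q. Row is indifferent when −14q + 15(1−q) = 16q + 8(1−q), giving q = 7/37.

7/37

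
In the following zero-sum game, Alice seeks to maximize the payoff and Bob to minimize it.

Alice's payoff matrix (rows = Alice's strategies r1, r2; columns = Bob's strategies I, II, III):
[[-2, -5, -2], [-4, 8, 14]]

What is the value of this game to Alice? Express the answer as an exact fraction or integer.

-12/5

Column III is strictly dominated by II for Bob (it gives Alice more in every row).
The remaining 2×2 game on (r1, r2) × (I, II) has no saddle point. Let Alice play r1 with probability p; indifference gives −2p − 4(1−p) = −5p + 8(1−p), so p = 4/5.
Similarly Bob's optimal q on I is 13/15, and the value is -2·(13/15) + (-5)·(2/15) = -12/5.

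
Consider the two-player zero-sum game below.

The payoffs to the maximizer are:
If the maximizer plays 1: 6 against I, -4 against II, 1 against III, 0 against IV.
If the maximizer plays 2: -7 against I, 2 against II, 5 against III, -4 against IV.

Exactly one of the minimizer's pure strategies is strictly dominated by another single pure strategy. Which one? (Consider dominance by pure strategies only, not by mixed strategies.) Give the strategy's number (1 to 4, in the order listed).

3

The minimizer prefers columns that give the maximizer less. Compare III with II: -4 < 1, 2 < 5.
So II strictly dominates III for the minimizer; III is strictly dominated.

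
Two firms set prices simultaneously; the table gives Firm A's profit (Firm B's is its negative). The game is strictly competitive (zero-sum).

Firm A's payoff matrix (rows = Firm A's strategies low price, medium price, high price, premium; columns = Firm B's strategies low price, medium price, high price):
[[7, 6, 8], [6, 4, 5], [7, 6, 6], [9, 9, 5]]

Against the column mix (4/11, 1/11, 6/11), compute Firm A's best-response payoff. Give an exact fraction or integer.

82/11

low price: (7)·(4/11) + (6)·(1/11) + (8)·(6/11) = 82/11.
medium price: (6)·(4/11) + (4)·(1/11) + (5)·(6/11) = 58/11.
high price: (7)·(4/11) + (6)·(1/11) + (6)·(6/11) = 70/11.
premium: (9)·(4/11) + (9)·(1/11) + (5)·(6/11) = 75/11.
The best pure response is low price with expected payoff 82/11.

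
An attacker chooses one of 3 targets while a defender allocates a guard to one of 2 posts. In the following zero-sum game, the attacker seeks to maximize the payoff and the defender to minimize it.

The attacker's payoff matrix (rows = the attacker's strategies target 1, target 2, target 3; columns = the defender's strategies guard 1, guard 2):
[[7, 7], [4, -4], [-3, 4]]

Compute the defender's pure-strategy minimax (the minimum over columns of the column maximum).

7

The worst case (largest entry) in each column is guard 1: 7, guard 2: 7.
The best (smallest) of these is 7.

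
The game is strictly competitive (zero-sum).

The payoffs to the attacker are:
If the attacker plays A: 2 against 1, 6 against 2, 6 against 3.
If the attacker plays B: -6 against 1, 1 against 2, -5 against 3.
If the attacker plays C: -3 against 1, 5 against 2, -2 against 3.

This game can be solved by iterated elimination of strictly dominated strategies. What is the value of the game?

2

Column 3 is strictly dominated by 1 for the defender (2<6, -6<-5, -3<-2); eliminate 3.
Column 2 is strictly dominated by 1 for the defender (2<6, -6<1, -3<5); eliminate 2.
Row B is strictly dominated by row A (2>-6); eliminate B.
Row C is strictly dominated by row A (2>-3); eliminate C.
Only (A, 1) remains, with payoff 2.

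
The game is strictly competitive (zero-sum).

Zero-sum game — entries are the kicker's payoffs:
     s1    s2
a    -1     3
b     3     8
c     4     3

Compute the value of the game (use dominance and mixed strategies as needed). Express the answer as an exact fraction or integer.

23/6

Row a is strictly dominated by row b, so the kicker never plays it.
The remaining 2×2 game on (b, c) × (s1, s2) has no saddle point. Let the kicker play b with probability p; indifference gives 3p + 4(1−p) = 8p + 3(1−p), so p = 1/6.
Similarly the goalkeeper's optimal q on s1 is 5/6, and the value is 3·(5/6) + (8)·(1/6) = 23/6.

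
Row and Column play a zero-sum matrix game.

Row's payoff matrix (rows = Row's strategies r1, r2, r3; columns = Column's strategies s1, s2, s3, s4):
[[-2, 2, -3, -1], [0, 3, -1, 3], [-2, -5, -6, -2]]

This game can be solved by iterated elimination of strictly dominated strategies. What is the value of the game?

-1

Row r3 is strictly dominated by row r2 (0>-2, 3>-5, -1>-6, 3>-2); eliminate r3.
Column s4 is strictly dominated by s1 for Column (-2<-1, 0<3); eliminate s4.
Column s2 is strictly dominated by s1 for Column (-2<2, 0<3); eliminate s2.
Row r1 is strictly dominated by row r2 (0>-2, -1>-3); eliminate r1.
Column s1 is strictly dominated by s3 for Column (-1<0); eliminate s1.
Only (r2, s3) remains, with payoff -1.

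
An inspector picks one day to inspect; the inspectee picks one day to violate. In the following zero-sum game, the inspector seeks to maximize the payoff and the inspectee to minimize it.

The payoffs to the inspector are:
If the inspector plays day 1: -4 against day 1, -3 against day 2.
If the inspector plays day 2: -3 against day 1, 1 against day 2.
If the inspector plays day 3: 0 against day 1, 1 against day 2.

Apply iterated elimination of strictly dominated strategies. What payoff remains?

0

Column day 2 is strictly dominated by day 1 for the inspectee (-4<-3, -3<1, 0<1); eliminate day 2.
Row day 1 is strictly dominated by row day 2 (-3>-4); eliminate day 1.
Row day 2 is strictly dominated by row day 3 (0>-3); eliminate day 2.
Only (day 3, day 1) remains, with payoff 0.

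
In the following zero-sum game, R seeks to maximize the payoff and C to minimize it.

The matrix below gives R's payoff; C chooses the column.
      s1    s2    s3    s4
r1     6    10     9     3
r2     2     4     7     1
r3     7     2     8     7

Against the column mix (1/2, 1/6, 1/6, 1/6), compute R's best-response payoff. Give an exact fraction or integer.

r1: (6)·(1/2) + (10)·(1/6) + (9)·(1/6) + (3)·(1/6) = 20/3.
r2: (2)·(1/2) + (4)·(1/6) + (7)·(1/6) + (1)·(1/6) = 3.
r3: (7)·(1/2) + (2)·(1/6) + (8)·(1/6) + (7)·(1/6) = 19/3.
The best pure response is r1 with expected payoff 20/3.

20/3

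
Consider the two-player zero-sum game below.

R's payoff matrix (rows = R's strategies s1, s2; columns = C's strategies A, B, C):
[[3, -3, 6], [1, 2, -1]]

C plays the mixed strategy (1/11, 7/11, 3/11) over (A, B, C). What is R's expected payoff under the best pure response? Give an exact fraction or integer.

s1: (3)·(1/11) + (-3)·(7/11) + (6)·(3/11) = 0.
s2: (1)·(1/11) + (2)·(7/11) + (-1)·(3/11) = 12/11.
The best pure response is s2 with expected payoff 12/11.

12/11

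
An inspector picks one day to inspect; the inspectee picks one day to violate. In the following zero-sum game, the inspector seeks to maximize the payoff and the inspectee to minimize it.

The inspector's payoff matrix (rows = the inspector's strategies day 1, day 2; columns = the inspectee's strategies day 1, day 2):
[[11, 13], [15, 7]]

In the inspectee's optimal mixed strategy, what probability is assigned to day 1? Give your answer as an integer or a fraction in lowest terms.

3/5

Row minima are 11 and 7, so the inspector's maximin is 11; column maxima are 15 and 13, so the inspectee's minimax is 13. These differ, so the equilibrium is in mixed strategies.
Let the inspectee play day 1 with probability q. The inspector is indifferent when 11q + 13(1−q) = 15q + 7(1−q), giving q = 3/5.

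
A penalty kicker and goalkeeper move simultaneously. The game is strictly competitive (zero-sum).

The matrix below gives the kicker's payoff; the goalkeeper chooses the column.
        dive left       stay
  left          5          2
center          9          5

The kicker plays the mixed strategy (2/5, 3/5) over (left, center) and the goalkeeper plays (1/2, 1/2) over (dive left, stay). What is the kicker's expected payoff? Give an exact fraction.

Against (1/2, 1/2), each row's expected payoff is left: 7/2; center: 7.
Taking the (2/5, 3/5)-weighted average: (2/5)·(7/2) + (3/5)·(7) = 28/5.

28/5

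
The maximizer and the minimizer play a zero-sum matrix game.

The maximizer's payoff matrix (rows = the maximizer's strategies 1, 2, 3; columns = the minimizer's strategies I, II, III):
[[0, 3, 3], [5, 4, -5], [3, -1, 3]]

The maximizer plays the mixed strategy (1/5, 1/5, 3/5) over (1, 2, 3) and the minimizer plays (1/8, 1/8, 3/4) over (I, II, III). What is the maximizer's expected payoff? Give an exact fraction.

Against (1/8, 1/8, 3/4), each row's expected payoff is 1: 21/8; 2: -21/8; 3: 5/2.
Taking the (1/5, 1/5, 3/5)-weighted average: (1/5)·(21/8) + (1/5)·(-21/8) + (3/5)·(5/2) = 3/2.

3/2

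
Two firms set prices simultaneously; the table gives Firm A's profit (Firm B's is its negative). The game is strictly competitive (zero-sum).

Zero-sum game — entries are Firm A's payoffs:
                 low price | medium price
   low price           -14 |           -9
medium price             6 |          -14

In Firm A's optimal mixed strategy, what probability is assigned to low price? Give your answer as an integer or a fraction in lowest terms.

Row minima are -14 and -14, so Firm A's maximin is -14; column maxima are 6 and -9, so Firm B's minimax is -9. These differ, so the equilibrium is in mixed strategies.
Let Firm A play low price with probability p. Firm B is indifferent when −14p + 6(1−p) = −9p − 14(1−p), giving p = 4/5.

4/5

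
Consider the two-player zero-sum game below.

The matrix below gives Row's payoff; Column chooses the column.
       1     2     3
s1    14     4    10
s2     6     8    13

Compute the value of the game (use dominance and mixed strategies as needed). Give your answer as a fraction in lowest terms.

Column 3 is strictly dominated by 2 for Column (it gives Row more in every row).
The remaining 2×2 game on (s1, s2) × (1, 2) has no saddle point. Let Row play s1 with probability p; indifference gives 14p + 6(1−p) = 4p + 8(1−p), so p = 1/6.
Similarly Column's optimal q on 1 is 1/3, and the value is 14·(1/3) + (4)·(2/3) = 22/3.

22/3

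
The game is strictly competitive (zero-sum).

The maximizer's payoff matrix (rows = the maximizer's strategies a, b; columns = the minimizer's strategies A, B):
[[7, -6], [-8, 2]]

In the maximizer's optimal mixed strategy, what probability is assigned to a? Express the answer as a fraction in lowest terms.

Row minima are -6 and -8, so the maximizer's maximin is -6; column maxima are 7 and 2, so the minimizer's minimax is 2. These differ, so the equilibrium is in mixed strategies.
Let the maximizer play a with probability p. The minimizer is indifferent when 7p − 8(1−p) = −6p + 2(1−p), giving p = 10/23.

10/23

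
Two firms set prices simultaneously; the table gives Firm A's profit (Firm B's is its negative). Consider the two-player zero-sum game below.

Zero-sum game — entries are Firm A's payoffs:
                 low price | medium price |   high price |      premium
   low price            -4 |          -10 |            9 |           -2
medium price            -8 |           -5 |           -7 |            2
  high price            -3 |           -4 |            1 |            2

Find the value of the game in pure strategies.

-4

Row minima: -10, -8, -4 → Firm A's maximin is -4.
Column maxima: -3, -4, 9, 2 → Firm B's minimax is -4.
They coincide at (high price, medium price), so the value is -4.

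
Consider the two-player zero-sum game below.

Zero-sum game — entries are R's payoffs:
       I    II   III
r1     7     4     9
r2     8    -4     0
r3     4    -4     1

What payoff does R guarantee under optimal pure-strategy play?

Row minima: 4, -4, -4 → R's maximin is 4.
Column maxima: 8, 4, 9 → C's minimax is 4.
They coincide at (r1, II), so the value is 4.

4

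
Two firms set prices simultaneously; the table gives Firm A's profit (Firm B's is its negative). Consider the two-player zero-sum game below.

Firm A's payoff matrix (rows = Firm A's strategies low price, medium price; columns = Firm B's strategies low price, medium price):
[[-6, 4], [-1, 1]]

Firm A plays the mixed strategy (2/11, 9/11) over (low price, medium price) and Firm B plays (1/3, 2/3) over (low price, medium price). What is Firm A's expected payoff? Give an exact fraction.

13/33

Against (1/3, 2/3), each row's expected payoff is low price: 2/3; medium price: 1/3.
Taking the (2/11, 9/11)-weighted average: (2/11)·(2/3) + (9/11)·(1/3) = 13/33.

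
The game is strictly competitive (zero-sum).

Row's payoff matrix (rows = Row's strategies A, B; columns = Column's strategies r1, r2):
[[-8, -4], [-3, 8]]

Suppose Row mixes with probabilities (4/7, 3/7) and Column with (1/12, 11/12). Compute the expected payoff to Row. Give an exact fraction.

47/84

Against (1/12, 11/12), each row's expected payoff is A: -13/3; B: 85/12.
Taking the (4/7, 3/7)-weighted average: (4/7)·(-13/3) + (3/7)·(85/12) = 47/84.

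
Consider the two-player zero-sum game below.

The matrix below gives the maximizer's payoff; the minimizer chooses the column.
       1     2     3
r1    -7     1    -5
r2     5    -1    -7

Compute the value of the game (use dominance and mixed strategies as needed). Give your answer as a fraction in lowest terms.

Column 2 is strictly dominated by 3 for the minimizer (it gives the maximizer more in every row).
The remaining 2×2 game on (r1, r2) × (1, 3) has no saddle point. Let the maximizer play r1 with probability p; indifference gives −7p + 5(1−p) = −5p − 7(1−p), so p = 6/7.
Similarly the minimizer's optimal q on 1 is 1/7, and the value is -7·(1/7) + (-5)·(6/7) = -37/7.

-37/7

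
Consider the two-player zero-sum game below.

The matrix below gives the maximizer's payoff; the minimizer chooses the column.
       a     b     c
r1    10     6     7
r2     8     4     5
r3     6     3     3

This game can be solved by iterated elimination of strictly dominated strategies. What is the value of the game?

Column a is strictly dominated by b for the minimizer (6<10, 4<8, 3<6); eliminate a.
Row r3 is strictly dominated by row r1 (6>3, 7>3); eliminate r3.
Column c is strictly dominated by b for the minimizer (6<7, 4<5); eliminate c.
Row r2 is strictly dominated by row r1 (6>4); eliminate r2.
Only (r1, b) remains, with payoff 6.

6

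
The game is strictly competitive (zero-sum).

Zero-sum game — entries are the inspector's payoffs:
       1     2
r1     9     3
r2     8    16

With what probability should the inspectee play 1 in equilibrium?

Row minima are 3 and 8, so the inspector's maximin is 8; column maxima are 9 and 16, so the inspectee's minimax is 9. These differ, so the equilibrium is in mixed strategies.
Let the inspectee play 1 with probability q. The inspector is indifferent when 9q + 3(1−q) = 8q + 16(1−q), giving q = 13/14.

13/14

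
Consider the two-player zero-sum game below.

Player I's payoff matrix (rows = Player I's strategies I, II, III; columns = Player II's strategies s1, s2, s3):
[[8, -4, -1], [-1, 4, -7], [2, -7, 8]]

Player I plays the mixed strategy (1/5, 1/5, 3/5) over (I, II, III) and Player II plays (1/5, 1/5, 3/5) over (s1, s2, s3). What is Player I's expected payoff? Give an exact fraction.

Against (1/5, 1/5, 3/5), each row's expected payoff is I: 1/5; II: -18/5; III: 19/5.
Taking the (1/5, 1/5, 3/5)-weighted average: (1/5)·(1/5) + (1/5)·(-18/5) + (3/5)·(19/5) = 8/5.

8/5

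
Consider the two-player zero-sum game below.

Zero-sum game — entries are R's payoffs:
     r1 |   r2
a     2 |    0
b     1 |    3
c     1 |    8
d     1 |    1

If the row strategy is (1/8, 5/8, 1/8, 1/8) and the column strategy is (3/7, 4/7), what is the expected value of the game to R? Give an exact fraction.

123/56

Against (3/7, 4/7), each row's expected payoff is a: 6/7; b: 15/7; c: 5; d: 1.
Taking the (1/8, 5/8, 1/8, 1/8)-weighted average: (1/8)·(6/7) + (5/8)·(15/7) + (1/8)·(5) + (1/8)·(1) = 123/56.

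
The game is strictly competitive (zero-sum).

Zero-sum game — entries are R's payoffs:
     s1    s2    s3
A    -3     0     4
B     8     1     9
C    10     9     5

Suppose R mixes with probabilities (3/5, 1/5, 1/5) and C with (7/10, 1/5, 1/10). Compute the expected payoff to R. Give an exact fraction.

109/50

Against (7/10, 1/5, 1/10), each row's expected payoff is A: -17/10; B: 67/10; C: 93/10.
Taking the (3/5, 1/5, 1/5)-weighted average: (3/5)·(-17/10) + (1/5)·(67/10) + (1/5)·(93/10) = 109/50.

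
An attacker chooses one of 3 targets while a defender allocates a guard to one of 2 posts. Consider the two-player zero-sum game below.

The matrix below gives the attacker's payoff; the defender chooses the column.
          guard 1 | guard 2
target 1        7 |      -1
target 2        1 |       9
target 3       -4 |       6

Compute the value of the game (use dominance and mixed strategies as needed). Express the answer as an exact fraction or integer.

4

Row target 3 is strictly dominated by row target 2, so the attacker never plays it.
The remaining 2×2 game on (target 1, target 2) × (guard 1, guard 2) has no saddle point. Let the attacker play target 1 with probability p; indifference gives 7p + (1−p) = −p + 9(1−p), so p = 1/2.
Similarly the defender's optimal q on guard 1 is 5/8, and the value is 7·(5/8) + (-1)·(3/8) = 4.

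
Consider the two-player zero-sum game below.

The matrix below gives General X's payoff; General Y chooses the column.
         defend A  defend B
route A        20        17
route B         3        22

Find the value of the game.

Row minima are 17 and 3, so General X's maximin is 17; column maxima are 20 and 22, so General Y's minimax is 20. These differ, so the equilibrium is in mixed strategies.
Let General X play route A with probability p. General Y is indifferent when 20p + 3(1−p) = 17p + 22(1−p), giving p = 19/22.
Let General Y play defend A with probability q. General X is indifferent when 20q + 17(1−q) = 3q + 22(1−q), giving q = 5/22.
The value is 20·(5/22) + (17)·(17/22) = 389/22.

389/22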